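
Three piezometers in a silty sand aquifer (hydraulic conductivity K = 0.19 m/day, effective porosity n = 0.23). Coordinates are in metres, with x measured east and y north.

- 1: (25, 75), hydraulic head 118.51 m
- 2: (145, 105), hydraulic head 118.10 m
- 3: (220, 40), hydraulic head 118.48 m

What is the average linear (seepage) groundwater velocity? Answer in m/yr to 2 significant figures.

Three-point gradient (reference 1): Δ to 2 = (120, 30, -0.41), Δ to 3 = (195, -35, -0.03).
∂h/∂x = -0.001517, ∂h/∂y = -0.007597 (det = -10050).
|∇h| = √(-0.001517² + -0.007597²) = 0.007747
Seepage velocity v = K·i/n = 0.19 × 0.007747 / 0.23 = 0.0064 m/day = 2.338 m/yr.

2.3 m/yr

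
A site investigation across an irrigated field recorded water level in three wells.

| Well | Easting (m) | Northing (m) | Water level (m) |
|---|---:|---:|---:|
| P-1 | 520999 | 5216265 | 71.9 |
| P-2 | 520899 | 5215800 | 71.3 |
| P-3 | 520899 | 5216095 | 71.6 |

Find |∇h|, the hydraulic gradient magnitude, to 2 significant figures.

0.0016

With h = a·x + b·y + c and P-1 as origin, the differences give:
  (-100)·a + (-465)·b = -0.6
  (-100)·a + (-170)·b = -0.3
Eliminate b (×(-170) and ×(-465), subtract): -29500·a = -37.50 → a = ∂h/∂x = +0.001271
Back-substitute: b = ∂h/∂y = +0.001017.
|∇h| = √(0.001271² + 0.001017²) = 0.001628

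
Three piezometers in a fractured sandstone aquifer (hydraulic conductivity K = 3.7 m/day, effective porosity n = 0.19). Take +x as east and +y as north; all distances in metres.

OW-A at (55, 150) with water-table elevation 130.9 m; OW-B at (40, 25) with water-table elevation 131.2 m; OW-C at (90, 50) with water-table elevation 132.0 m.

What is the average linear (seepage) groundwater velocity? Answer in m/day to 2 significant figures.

With h = a·x + b·y + c and OW-A as origin, the differences give:
  (-15)·a + (-125)·b = +0.3
  35·a + (-100)·b = +1.1
Eliminate b (×(-100) and ×(-125), subtract): 5875·a = 107.50 → a = ∂h/∂x = +0.01830
Back-substitute: b = ∂h/∂y = -0.004596.
|∇h| = √(0.01830² + -0.004596²) = 0.01887
Seepage velocity v = K·i/n = 3.7 × 0.01887 / 0.19 = 0.3675 m/day.

0.37 m/day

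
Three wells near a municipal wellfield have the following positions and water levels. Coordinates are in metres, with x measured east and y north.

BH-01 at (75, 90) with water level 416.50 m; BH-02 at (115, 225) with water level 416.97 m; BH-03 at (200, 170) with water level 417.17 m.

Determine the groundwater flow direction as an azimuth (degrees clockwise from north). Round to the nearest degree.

239°

Taking BH-01 as reference: BH-02−BH-01 = (40, 135, +0.47); BH-03−BH-01 = (125, 80, +0.67).
Solve a·Δx + b·Δy = Δh: det = 40·80 − 125·135 = -13675.
∂h/∂x = [(+0.47)·80 − (+0.67)·135] / -13675 = +0.003865
∂h/∂y = [40·(+0.67) − 125·(+0.47)] / -13675 = +0.002336
Flow direction (−∇h) has components (-0.003865 E, -0.002336 N).
Azimuth = atan2(E, N) = atan2(-0.003865, -0.002336) = 238.8° ≈ 239°.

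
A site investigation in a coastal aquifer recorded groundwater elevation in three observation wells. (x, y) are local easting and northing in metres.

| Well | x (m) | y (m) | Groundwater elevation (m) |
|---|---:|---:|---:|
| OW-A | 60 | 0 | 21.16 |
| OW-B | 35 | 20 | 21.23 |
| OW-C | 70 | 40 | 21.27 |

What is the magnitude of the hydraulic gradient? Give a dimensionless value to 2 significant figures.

With h = a·x + b·y + c and OW-A as origin, the differences give:
  (-25)·a + 20·b = +0.07
  10·a + 40·b = +0.11
Eliminate b (×40 and ×20, subtract): -1200·a = 0.600 → a = ∂h/∂x = -0.0005000
Back-substitute: b = ∂h/∂y = +0.002875.
|∇h| = √(-0.0005000² + 0.002875²) = 0.002918

0.0029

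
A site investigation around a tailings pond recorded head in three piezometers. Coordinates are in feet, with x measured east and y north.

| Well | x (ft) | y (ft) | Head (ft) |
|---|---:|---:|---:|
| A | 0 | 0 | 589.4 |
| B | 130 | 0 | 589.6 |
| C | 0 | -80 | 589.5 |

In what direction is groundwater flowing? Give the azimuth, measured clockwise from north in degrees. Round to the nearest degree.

309°

∂h/∂x = (589.6 − 589.4) / (130 − 0) = +0.001538
∂h/∂y = (589.5 − 589.4) / (-80 − 0) = -0.001250
Flow direction (−∇h) has components (-0.001538 E, +0.001250 N).
Azimuth = atan2(E, N) = atan2(-0.001538, +0.001250) = 309.1° ≈ 309°.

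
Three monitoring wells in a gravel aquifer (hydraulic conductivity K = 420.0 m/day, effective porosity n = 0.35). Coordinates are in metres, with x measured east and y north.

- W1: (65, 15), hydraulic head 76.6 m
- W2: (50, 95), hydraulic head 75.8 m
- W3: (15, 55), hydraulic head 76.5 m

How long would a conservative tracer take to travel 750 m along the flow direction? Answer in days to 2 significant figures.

Taking W1 as reference: W2−W1 = (-15, 80, -0.8); W3−W1 = (-50, 40, -0.1).
Determinant of the coordinate differences = (-15)·40 − (-50)·80 = 3400.
∂h/∂x = [(-0.8)·40 − (-0.1)·80] / 3400 = -0.007059
∂h/∂y = [(-15)·(-0.1) − (-50)·(-0.8)] / 3400 = -0.01132
|∇h| = √(-0.007059² + -0.01132²) = 0.01334
Seepage velocity v = K·i/n = 420.0 × 0.01334 / 0.35 = 16.01 m/day.
t = 750 / 16.01 = 46.85 days.

47 days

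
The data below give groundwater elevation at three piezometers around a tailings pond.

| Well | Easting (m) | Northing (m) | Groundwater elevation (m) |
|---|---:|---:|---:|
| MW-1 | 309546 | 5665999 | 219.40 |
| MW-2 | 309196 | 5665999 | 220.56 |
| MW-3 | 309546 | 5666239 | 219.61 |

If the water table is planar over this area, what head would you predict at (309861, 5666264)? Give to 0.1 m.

218.6 m

∂h/∂x = (220.56 − 219.40) / (309196 − 309546) = -0.003314
∂h/∂y = (219.61 − 219.40) / (5666239 − 5665999) = +0.0008750
h(309861, 5666264) = 219.40 + (-0.003314)·(315) + (+0.0008750)·(265) = 219.40 -1.044 +0.232 = 218.588 m.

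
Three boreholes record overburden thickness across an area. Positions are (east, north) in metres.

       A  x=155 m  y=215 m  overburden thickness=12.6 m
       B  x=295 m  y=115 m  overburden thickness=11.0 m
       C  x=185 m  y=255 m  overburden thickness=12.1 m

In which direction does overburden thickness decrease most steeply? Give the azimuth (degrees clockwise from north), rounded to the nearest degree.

079°

Taking A as reference: B−A = (140, -100, -1.6); C−A = (30, 40, -0.5).
Determinant of the coordinate differences = 140·40 − 30·(-100) = 8600.
∂d/∂x = [(-1.6)·40 − (-0.5)·(-100)] / 8600 = -0.01326
∂d/∂y = [140·(-0.5) − 30·(-1.6)] / 8600 = -0.002558
Steepest decrease is along −∇f: components (+0.01326 E, +0.002558 N).
Azimuth = atan2(+0.01326, +0.002558) = 79.1° ≈ 079°.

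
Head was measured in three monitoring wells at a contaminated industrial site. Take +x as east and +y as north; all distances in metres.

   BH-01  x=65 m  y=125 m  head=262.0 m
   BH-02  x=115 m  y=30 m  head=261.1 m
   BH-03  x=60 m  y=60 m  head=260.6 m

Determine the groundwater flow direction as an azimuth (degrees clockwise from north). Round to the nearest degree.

225°

Differences from BH-01: to BH-02 (Δx, Δy, Δh) = (50, -95, -0.9); to BH-03 = (-5, -65, -1.4).
Solve a·Δx + b·Δy = Δh: det = 50·(-65) − (-5)·(-95) = -3725.
∂h/∂x = [(-0.9)·(-65) − (-1.4)·(-95)] / -3725 = +0.02000
∂h/∂y = [50·(-1.4) − (-5)·(-0.9)] / -3725 = +0.02000
Flow direction (−∇h) has components (-0.02000 E, -0.02000 N).
Azimuth = atan2(E, N) = atan2(-0.02000, -0.02000) = 225.0° ≈ 225°.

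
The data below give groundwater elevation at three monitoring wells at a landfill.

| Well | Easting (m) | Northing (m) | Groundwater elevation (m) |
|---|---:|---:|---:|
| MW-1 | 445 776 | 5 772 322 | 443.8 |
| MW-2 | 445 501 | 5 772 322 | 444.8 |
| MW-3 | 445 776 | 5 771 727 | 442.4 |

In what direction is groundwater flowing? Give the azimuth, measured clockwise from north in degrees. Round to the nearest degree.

123°

∂h/∂x = (444.8 − 443.8) / (445501 − 445776) = -0.003636
∂h/∂y = (442.4 − 443.8) / (5771727 − 5772322) = +0.002353
Flow direction (−∇h) has components (+0.003636 E, -0.002353 N).
Azimuth = atan2(E, N) = atan2(+0.003636, -0.002353) = 122.9° ≈ 123°.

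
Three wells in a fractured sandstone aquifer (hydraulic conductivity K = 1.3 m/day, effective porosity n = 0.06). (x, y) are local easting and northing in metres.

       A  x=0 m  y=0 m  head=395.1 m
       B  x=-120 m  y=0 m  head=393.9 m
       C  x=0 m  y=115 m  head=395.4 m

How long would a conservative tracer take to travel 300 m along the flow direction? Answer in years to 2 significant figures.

∂h/∂x = (393.9 − 395.1) / (-120 − 0) = +0.01000
∂h/∂y = (395.4 − 395.1) / (115 − 0) = +0.002609
|∇h| = √(0.01000² + 0.002609²) = 0.01033
Seepage velocity v = K·i/n = 1.3 × 0.01033 / 0.06 = 0.2238 m/day.
t = 300 / 0.2238 = 1340 days = 3.67 years.

3.7 years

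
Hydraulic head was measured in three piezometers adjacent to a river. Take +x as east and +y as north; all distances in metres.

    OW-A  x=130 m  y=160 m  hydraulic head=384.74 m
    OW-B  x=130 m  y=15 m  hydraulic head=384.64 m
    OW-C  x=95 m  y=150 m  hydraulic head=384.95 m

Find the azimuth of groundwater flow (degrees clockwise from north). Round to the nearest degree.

With h = a·x + b·y + c and OW-A as origin, the differences give:
  0·a + (-145)·b = -0.10
  (-35)·a + (-10)·b = +0.21
Eliminate b (×(-10) and ×(-145), subtract): -5075·a = 31.450 → a = ∂h/∂x = -0.006197
Back-substitute: b = ∂h/∂y = +0.0006897.
Flow direction (−∇h) has components (+0.006197 E, -0.0006897 N).
Azimuth = atan2(E, N) = atan2(+0.006197, -0.0006897) = 96.4° ≈ 096°.

096°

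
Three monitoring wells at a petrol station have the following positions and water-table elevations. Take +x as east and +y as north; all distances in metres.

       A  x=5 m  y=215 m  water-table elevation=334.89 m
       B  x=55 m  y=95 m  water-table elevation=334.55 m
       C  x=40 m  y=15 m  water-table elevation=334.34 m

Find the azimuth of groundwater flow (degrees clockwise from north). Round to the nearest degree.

With h = a·x + b·y + c and A as origin, the differences give:
  50·a + (-120)·b = -0.34
  35·a + (-200)·b = -0.55
Eliminate b (×(-200) and ×(-120), subtract): -5800·a = 2.000 → a = ∂h/∂x = -0.0003448
Back-substitute: b = ∂h/∂y = +0.002690.
Flow direction (−∇h) has components (+0.0003448 E, -0.002690 N).
Azimuth = atan2(E, N) = atan2(+0.0003448, -0.002690) = 172.7° ≈ 173°.

173°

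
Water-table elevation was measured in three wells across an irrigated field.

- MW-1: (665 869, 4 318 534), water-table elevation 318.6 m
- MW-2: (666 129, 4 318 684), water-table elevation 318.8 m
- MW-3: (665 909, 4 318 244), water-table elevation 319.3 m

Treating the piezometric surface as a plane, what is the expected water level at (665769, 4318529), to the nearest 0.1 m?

With h = a·x + b·y + c and MW-1 as origin, the differences give:
  260·a + 150·b = +0.2
  40·a + (-290)·b = +0.7
Eliminate b (×(-290) and ×150, subtract): -81400·a = -163.00 → a = ∂h/∂x = +0.002002
Back-substitute: b = ∂h/∂y = -0.002138.
h(665769, 4318529) = 318.6 + (+0.002002)·(-100) + (-0.002138)·(-5) = 318.6 -0.200 +0.011 = 318.410 m.

318.4 m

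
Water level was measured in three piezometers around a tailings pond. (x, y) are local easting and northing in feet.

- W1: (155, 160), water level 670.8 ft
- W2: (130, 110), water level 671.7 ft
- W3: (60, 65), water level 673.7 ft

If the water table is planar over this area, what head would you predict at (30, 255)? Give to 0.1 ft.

673.4 ft

With h = a·x + b·y + c and W1 as origin, the differences give:
  (-25)·a + (-50)·b = +0.9
  (-95)·a + (-95)·b = +2.9
Eliminate b (×(-95) and ×(-50), subtract): -2375·a = 59.50 → a = ∂h/∂x = -0.02505
Back-substitute: b = ∂h/∂y = -0.005474.
h(30, 255) = 670.8 + (-0.02505)·(-125) + (-0.005474)·(95) = 670.8 +3.132 -0.520 = 673.412 ft.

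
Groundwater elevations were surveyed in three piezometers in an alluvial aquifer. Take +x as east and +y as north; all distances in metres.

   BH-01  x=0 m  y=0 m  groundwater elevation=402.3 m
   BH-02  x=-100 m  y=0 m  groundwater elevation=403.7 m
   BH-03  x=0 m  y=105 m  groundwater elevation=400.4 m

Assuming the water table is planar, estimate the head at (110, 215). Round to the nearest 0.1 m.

∂h/∂x = (403.7 − 402.3) / (-100 − 0) = -0.01400
∂h/∂y = (400.4 − 402.3) / (105 − 0) = -0.01810
h(110, 215) = 402.3 + (-0.01400)·(110) + (-0.01810)·(215) = 402.3 -1.540 -3.890 = 396.870 m.

396.9 m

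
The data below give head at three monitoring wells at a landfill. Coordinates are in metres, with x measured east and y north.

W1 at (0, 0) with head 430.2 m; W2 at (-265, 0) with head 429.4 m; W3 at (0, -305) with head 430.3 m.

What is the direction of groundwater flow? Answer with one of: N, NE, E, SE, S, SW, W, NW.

W

∂h/∂x = (429.4 − 430.2) / (-265 − 0) = +0.003019
∂h/∂y = (430.3 − 430.2) / (-305 − 0) = -0.0003279
Flow = −∇h = (-0.003019 east, +0.0003279 north), which points west.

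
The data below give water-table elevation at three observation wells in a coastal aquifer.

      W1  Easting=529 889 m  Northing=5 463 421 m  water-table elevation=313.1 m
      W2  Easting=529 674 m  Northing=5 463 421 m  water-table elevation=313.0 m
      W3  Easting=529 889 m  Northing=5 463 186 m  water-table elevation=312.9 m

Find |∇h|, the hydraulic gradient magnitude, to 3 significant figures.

∂h/∂x = (313.0 − 313.1) / (529674 − 529889) = +0.0004651
∂h/∂y = (312.9 − 313.1) / (5463186 − 5463421) = +0.0008511
|∇h| = √(0.0004651² + 0.0008511²) = 0.0009699

0.000970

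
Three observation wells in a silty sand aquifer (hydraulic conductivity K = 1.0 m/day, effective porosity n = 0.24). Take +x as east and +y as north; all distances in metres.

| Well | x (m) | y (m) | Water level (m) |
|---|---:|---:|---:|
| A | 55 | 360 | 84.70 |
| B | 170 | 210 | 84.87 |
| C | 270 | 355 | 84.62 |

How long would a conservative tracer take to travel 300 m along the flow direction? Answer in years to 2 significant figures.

130 years

Differences from A: to B (Δx, Δy, Δh) = (115, -150, +0.17); to C = (215, -5, -0.08).
Solve a·Δx + b·Δy = Δh: det = 115·(-5) − 215·(-150) = 31675.
∂h/∂x = [(+0.17)·(-5) − (-0.08)·(-150)] / 31675 = -0.0004057
∂h/∂y = [115·(-0.08) − 215·(+0.17)] / 31675 = -0.001444
|∇h| = √(-0.0004057² + -0.001444²) = 0.0015
Seepage velocity v = K·i/n = 1.0 × 0.0015 / 0.24 = 0.00625 m/day.
t = 300 / 0.00625 = 4.8e+04 days = 131 years.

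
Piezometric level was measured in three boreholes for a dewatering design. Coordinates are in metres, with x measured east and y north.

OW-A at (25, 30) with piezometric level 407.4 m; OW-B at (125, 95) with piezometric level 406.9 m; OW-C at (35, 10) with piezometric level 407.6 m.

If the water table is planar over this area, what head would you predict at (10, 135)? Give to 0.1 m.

Taking OW-A as reference: OW-B−OW-A = (100, 65, -0.5); OW-C−OW-A = (10, -20, +0.2).
Determinant of the coordinate differences = 100·(-20) − 10·65 = -2650.
∂h/∂x = [(-0.5)·(-20) − (+0.2)·65] / -2650 = +0.001132
∂h/∂y = [100·(+0.2) − 10·(-0.5)] / -2650 = -0.009434
h(10, 135) = 407.4 + (+0.001132)·(-15) + (-0.009434)·(105) = 407.4 -0.017 -0.991 = 406.392 m.

406.4 m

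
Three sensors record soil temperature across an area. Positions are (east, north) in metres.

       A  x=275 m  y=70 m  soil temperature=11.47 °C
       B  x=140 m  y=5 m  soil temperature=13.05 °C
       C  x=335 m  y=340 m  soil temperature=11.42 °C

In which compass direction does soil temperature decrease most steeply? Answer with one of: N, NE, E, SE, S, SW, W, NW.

E

Differences from A: to B (Δx, Δy, Δh) = (-135, -65, +1.58); to C = (60, 270, -0.05).
Solve a·Δx + b·Δy = ΔT: det = (-135)·270 − 60·(-65) = -32550.
∂T/∂x = [(+1.58)·270 − (-0.05)·(-65)] / -32550 = -0.01301
∂T/∂y = [(-135)·(-0.05) − 60·(+1.58)] / -32550 = +0.002705
Steepest decrease is along −∇f = (+0.01301 E, -0.002705 N) → east.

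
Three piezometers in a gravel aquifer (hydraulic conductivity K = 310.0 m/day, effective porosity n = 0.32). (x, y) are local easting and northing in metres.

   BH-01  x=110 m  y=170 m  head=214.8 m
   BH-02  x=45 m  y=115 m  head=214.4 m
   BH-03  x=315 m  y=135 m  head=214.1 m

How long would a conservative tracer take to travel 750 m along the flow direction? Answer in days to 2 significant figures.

81 days

Differences from BH-01: to BH-02 (Δx, Δy, Δh) = (-65, -55, -0.4); to BH-03 = (205, -35, -0.7).
Solve a·Δx + b·Δy = Δh: det = (-65)·(-35) − 205·(-55) = 13550.
∂h/∂x = [(-0.4)·(-35) − (-0.7)·(-55)] / 13550 = -0.001808
∂h/∂y = [(-65)·(-0.7) − 205·(-0.4)] / 13550 = +0.009410
|∇h| = √(-0.001808² + 0.009410²) = 0.009582
Seepage velocity v = K·i/n = 310.0 × 0.009582 / 0.32 = 9.283 m/day.
t = 750 / 9.283 = 80.79 days.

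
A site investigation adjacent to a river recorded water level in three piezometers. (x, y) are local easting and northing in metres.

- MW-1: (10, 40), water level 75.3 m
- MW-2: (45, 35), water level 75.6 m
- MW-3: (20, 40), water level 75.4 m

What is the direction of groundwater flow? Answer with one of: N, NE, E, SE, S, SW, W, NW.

SW

With h = a·x + b·y + c and MW-1 as origin, the differences give:
  35·a + (-5)·b = +0.3
  10·a + 0·b = +0.1
Eliminate b (×0 and ×(-5), subtract): 50·a = 0.50 → a = ∂h/∂x = +0.01000
Back-substitute: b = ∂h/∂y = +0.01000.
Flow = −∇h = (-0.01000 east, -0.01000 north), which points southwest.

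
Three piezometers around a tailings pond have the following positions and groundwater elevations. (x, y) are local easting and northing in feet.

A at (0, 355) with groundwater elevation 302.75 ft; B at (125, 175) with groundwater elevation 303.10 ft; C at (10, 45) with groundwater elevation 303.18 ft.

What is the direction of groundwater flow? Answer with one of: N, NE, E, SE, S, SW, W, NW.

With h = a·x + b·y + c and A as origin, the differences give:
  125·a + (-180)·b = +0.35
  10·a + (-310)·b = +0.43
Eliminate b (×(-310) and ×(-180), subtract): -36950·a = -31.100 → a = ∂h/∂x = +0.0008417
Back-substitute: b = ∂h/∂y = -0.001360.
Flow = −∇h = (-0.0008417 east, +0.001360 north), which points northwest.

NW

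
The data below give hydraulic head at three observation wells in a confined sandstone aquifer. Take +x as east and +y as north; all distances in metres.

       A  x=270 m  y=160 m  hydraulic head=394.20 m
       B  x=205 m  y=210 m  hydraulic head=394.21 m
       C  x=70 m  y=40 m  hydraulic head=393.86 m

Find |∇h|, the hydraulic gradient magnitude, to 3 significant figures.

0.00162

Taking A as reference: B−A = (-65, 50, +0.01); C−A = (-200, -120, -0.34).
Determinant of the coordinate differences = (-65)·(-120) − (-200)·50 = 17800.
∂h/∂x = [(+0.01)·(-120) − (-0.34)·50] / 17800 = +0.0008876
∂h/∂y = [(-65)·(-0.34) − (-200)·(+0.01)] / 17800 = +0.001354
|∇h| = √(0.0008876² + 0.001354²) = 0.001619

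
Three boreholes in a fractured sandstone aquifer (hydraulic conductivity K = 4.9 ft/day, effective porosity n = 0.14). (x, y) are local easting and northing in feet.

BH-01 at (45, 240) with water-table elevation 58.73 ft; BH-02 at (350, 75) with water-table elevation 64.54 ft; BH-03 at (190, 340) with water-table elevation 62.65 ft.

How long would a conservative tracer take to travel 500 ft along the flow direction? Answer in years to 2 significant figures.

With h = a·x + b·y + c and BH-01 as origin, the differences give:
  305·a + (-165)·b = +5.81
  145·a + 100·b = +3.92
Eliminate b (×100 and ×(-165), subtract): 54425·a = 1227.800 → a = ∂h/∂x = +0.02256
Back-substitute: b = ∂h/∂y = +0.006489.
|∇h| = √(0.02256² + 0.006489²) = 0.02347
Seepage velocity v = K·i/n = 4.9 × 0.02347 / 0.14 = 0.8215 ft/day.
t = 500 / 0.8215 = 608.6 days = 1.67 years.

1.7 years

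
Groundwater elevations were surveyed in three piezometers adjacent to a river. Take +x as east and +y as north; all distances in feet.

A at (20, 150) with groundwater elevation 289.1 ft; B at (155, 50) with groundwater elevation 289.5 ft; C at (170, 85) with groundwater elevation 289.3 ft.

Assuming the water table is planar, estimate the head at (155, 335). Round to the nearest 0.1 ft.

Differences from A: to B (Δx, Δy, Δh) = (135, -100, +0.4); to C = (150, -65, +0.2).
Solve a·Δx + b·Δy = Δh: det = 135·(-65) − 150·(-100) = 6225.
∂h/∂x = [(+0.4)·(-65) − (+0.2)·(-100)] / 6225 = -0.0009639
∂h/∂y = [135·(+0.2) − 150·(+0.4)] / 6225 = -0.005301
h(155, 335) = 289.1 + (-0.0009639)·(135) + (-0.005301)·(185) = 289.1 -0.130 -0.981 = 287.989 ft.

288.0 ft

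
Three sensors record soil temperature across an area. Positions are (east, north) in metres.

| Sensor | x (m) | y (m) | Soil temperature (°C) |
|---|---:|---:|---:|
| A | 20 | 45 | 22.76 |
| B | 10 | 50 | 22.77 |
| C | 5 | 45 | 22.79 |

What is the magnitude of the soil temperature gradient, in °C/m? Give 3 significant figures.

Taking A as reference: B−A = (-10, 5, +0.01); C−A = (-15, 0, +0.03).
Solve a·Δx + b·Δy = ΔT: det = (-10)·0 − (-15)·5 = 75.
∂T/∂x = [(+0.01)·0 − (+0.03)·5] / 75 = -0.002000
∂T/∂y = [(-10)·(+0.03) − (-15)·(+0.01)] / 75 = -0.002000
|∇f| = √(-0.002000² + -0.002000²) = 0.002828 °C/m

0.00283 °C/m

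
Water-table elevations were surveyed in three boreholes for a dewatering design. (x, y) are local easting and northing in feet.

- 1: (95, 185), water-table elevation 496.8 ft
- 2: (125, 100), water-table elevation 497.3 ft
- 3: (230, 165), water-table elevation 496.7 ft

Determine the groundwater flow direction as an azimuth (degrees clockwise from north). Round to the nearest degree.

015°

With h = a·x + b·y + c and 1 as origin, the differences give:
  30·a + (-85)·b = +0.5
  135·a + (-20)·b = -0.1
Eliminate b (×(-20) and ×(-85), subtract): 10875·a = -18.50 → a = ∂h/∂x = -0.001701
Back-substitute: b = ∂h/∂y = -0.006483.
Flow direction (−∇h) has components (+0.001701 E, +0.006483 N).
Azimuth = atan2(E, N) = atan2(+0.001701, +0.006483) = 14.7° ≈ 015°.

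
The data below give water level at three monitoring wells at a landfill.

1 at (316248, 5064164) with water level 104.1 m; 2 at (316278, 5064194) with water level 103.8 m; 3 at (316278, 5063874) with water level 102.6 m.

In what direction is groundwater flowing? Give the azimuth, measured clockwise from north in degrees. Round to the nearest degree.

105°

Differences from 1: to 2 (Δx, Δy, Δh) = (30, 30, -0.3); to 3 = (30, -290, -1.5).
Determinant of the coordinate differences = 30·(-290) − 30·30 = -9600.
∂h/∂x = [(-0.3)·(-290) − (-1.5)·30] / -9600 = -0.01375
∂h/∂y = [30·(-1.5) − 30·(-0.3)] / -9600 = +0.003750
Flow direction (−∇h) has components (+0.01375 E, -0.003750 N).
Azimuth = atan2(E, N) = atan2(+0.01375, -0.003750) = 105.3° ≈ 105°.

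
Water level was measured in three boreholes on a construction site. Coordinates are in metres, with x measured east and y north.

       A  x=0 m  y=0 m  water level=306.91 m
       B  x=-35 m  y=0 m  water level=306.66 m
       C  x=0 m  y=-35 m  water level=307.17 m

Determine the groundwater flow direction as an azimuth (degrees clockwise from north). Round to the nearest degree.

∂h/∂x = (306.66 − 306.91) / (-35 − 0) = +0.007143
∂h/∂y = (307.17 − 306.91) / (-35 − 0) = -0.007429
Flow direction (−∇h) has components (-0.007143 E, +0.007429 N).
Azimuth = atan2(E, N) = atan2(-0.007143, +0.007429) = 316.1° ≈ 316°.

316°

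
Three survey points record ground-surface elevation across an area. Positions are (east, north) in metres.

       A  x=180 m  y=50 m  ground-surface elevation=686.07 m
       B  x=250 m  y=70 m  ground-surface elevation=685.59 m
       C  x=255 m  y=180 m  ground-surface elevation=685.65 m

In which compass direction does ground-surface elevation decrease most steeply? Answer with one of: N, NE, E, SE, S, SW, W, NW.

E

Differences from A: to B (Δx, Δy, Δh) = (70, 20, -0.48); to C = (75, 130, -0.42).
Solve a·Δx + b·Δy = Δz: det = 70·130 − 75·20 = 7600.
∂z/∂x = [(-0.48)·130 − (-0.42)·20] / 7600 = -0.007105
∂z/∂y = [70·(-0.42) − 75·(-0.48)] / 7600 = +0.0008684
Steepest decrease is along −∇f = (+0.007105 E, -0.0008684 N) → east.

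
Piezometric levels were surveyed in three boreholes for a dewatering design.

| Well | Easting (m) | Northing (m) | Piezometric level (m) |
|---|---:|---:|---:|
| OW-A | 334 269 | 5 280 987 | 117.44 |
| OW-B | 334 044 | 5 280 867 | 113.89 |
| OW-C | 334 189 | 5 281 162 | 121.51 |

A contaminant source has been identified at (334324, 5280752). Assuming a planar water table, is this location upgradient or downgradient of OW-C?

downgradient

Taking OW-A as reference: OW-B−OW-A = (-225, -120, -3.55); OW-C−OW-A = (-80, 175, +4.07).
Determinant of the coordinate differences = (-225)·175 − (-80)·(-120) = -48975.
∂h/∂x = [(-3.55)·175 − (+4.07)·(-120)] / -48975 = +0.002713
∂h/∂y = [(-225)·(+4.07) − (-80)·(-3.55)] / -48975 = +0.02450
Head at (334324, 5280752) = 117.44 + (+0.002713)·(55) + (+0.02450)·(-235) = 111.83 m.
That is lower than the 121.51 m at OW-C, so the point is downgradient.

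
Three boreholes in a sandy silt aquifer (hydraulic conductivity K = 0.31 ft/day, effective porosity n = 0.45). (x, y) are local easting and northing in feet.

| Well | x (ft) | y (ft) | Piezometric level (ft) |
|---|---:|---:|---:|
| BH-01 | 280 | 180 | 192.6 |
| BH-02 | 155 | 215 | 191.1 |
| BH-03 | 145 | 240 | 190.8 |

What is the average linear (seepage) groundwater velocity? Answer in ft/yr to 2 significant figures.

Three-point gradient (reference BH-01): Δ to BH-02 = (-125, 35, -1.5), Δ to BH-03 = (-135, 60, -1.8).
∂h/∂x = +0.009730, ∂h/∂y = -0.008108 (det = -2775).
|∇h| = √(0.009730² + -0.008108²) = 0.01267
Seepage velocity v = K·i/n = 0.31 × 0.01267 / 0.45 = 0.008728 ft/day = 3.188 ft/yr.

3.2 ft/yr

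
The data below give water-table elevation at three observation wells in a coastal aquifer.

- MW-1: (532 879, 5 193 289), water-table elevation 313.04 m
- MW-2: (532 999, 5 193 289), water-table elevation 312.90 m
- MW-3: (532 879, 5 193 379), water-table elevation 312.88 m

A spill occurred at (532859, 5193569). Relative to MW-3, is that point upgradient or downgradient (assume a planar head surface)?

downgradient

∂h/∂x = (312.90 − 313.04) / (532999 − 532879) = -0.001167
∂h/∂y = (312.88 − 313.04) / (5193379 − 5193289) = -0.001778
Head at (532859, 5193569) = 313.04 + (-0.001167)·(-20) + (-0.001778)·(280) = 312.57 m.
That is lower than the 312.88 m at MW-3, so the point is downgradient.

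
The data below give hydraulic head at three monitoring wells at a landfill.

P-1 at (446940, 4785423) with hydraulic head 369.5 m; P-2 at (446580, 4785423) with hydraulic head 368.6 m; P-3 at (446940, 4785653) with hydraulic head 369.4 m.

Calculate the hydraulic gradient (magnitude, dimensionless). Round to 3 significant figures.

0.00254

∂h/∂x = (368.6 − 369.5) / (446580 − 446940) = +0.002500
∂h/∂y = (369.4 − 369.5) / (4785653 − 4785423) = -0.0004348
|∇h| = √(0.002500² + -0.0004348²) = 0.002538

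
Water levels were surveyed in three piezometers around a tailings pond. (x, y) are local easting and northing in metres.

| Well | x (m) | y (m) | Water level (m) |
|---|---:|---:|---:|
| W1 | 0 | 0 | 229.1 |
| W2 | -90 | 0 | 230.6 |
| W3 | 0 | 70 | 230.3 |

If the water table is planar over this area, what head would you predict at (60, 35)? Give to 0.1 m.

228.7 m

∂h/∂x = (230.6 − 229.1) / (-90 − 0) = -0.01667
∂h/∂y = (230.3 − 229.1) / (70 − 0) = +0.01714
h(60, 35) = 229.1 + (-0.01667)·(60) + (+0.01714)·(35) = 229.1 -1.000 +0.600 = 228.700 m.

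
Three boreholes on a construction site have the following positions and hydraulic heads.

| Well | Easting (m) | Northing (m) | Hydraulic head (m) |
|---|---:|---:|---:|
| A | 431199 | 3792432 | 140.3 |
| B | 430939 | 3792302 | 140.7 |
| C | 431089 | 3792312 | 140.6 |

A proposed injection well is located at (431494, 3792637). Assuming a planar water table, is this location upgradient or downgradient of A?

downgradient

With h = a·x + b·y + c and A as origin, the differences give:
  (-260)·a + (-130)·b = +0.4
  (-110)·a + (-120)·b = +0.3
Eliminate b (×(-120) and ×(-130), subtract): 16900·a = -9.00 → a = ∂h/∂x = -0.0005325
Back-substitute: b = ∂h/∂y = -0.002012.
Head at (431494, 3792637) = 140.3 + (-0.0005325)·(295) + (-0.002012)·(205) = 139.73 m.
That is lower than the 140.3 m at A, so the point is downgradient.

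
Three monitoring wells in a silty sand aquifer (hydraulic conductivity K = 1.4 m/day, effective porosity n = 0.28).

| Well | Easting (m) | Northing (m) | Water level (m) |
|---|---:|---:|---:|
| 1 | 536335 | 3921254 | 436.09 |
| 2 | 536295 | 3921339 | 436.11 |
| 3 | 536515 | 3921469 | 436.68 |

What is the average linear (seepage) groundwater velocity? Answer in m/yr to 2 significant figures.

Differences from 1: to 2 (Δx, Δy, Δh) = (-40, 85, +0.02); to 3 = (180, 215, +0.59).
Determinant of the coordinate differences = (-40)·215 − 180·85 = -23900.
∂h/∂x = [(+0.02)·215 − (+0.59)·85] / -23900 = +0.001918
∂h/∂y = [(-40)·(+0.59) − 180·(+0.02)] / -23900 = +0.001138
|∇h| = √(0.001918² + 0.001138²) = 0.00223
Seepage velocity v = K·i/n = 1.4 × 0.00223 / 0.28 = 0.01115 m/day = 4.073 m/yr.

4.1 m/yr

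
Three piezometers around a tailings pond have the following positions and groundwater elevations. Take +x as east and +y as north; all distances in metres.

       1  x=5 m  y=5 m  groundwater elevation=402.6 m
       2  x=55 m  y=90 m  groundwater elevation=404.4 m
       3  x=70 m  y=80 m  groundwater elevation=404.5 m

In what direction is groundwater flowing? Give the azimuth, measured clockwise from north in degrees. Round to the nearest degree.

230°

Taking 1 as reference: 2−1 = (50, 85, +1.8); 3−1 = (65, 75, +1.9).
Determinant of the coordinate differences = 50·75 − 65·85 = -1775.
∂h/∂x = [(+1.8)·75 − (+1.9)·85] / -1775 = +0.01493
∂h/∂y = [50·(+1.9) − 65·(+1.8)] / -1775 = +0.01239
Flow direction (−∇h) has components (-0.01493 E, -0.01239 N).
Azimuth = atan2(E, N) = atan2(-0.01493, -0.01239) = 230.3° ≈ 230°.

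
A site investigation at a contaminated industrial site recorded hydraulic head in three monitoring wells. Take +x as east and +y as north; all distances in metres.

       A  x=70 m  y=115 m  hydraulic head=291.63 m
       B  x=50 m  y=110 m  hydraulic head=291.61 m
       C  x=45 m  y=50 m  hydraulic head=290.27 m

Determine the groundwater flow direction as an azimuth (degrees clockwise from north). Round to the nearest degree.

With h = a·x + b·y + c and A as origin, the differences give:
  (-20)·a + (-5)·b = -0.02
  (-25)·a + (-65)·b = -1.36
Eliminate b (×(-65) and ×(-5), subtract): 1175·a = -5.500 → a = ∂h/∂x = -0.004681
Back-substitute: b = ∂h/∂y = +0.02272.
Flow direction (−∇h) has components (+0.004681 E, -0.02272 N).
Azimuth = atan2(E, N) = atan2(+0.004681, -0.02272) = 168.4° ≈ 168°.

168°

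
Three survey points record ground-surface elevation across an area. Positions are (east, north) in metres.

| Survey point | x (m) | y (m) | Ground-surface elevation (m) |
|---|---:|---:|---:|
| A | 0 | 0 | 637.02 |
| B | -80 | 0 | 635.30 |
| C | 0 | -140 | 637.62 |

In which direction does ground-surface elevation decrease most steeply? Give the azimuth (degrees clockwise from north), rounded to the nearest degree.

281°

∂z/∂x = (635.30 − 637.02) / (-80 − 0) = +0.02150
∂z/∂y = (637.62 − 637.02) / (-140 − 0) = -0.004286
Steepest decrease is along −∇f: components (-0.02150 E, +0.004286 N).
Azimuth = atan2(-0.02150, +0.004286) = 281.3° ≈ 281°.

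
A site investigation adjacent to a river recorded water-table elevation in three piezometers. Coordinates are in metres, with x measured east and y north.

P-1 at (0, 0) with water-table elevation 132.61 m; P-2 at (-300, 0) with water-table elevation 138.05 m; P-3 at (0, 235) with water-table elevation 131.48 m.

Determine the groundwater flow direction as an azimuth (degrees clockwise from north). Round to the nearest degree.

075°

∂h/∂x = (138.05 − 132.61) / (-300 − 0) = -0.01813
∂h/∂y = (131.48 − 132.61) / (235 − 0) = -0.004809
Flow direction (−∇h) has components (+0.01813 E, +0.004809 N).
Azimuth = atan2(E, N) = atan2(+0.01813, +0.004809) = 75.1° ≈ 075°.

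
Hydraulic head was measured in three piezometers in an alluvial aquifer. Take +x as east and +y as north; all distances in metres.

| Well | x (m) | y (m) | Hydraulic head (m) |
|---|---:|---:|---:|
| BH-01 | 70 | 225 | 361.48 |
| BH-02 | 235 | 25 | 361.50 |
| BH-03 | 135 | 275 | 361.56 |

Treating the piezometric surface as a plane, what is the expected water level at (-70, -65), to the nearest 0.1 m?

With h = a·x + b·y + c and BH-01 as origin, the differences give:
  165·a + (-200)·b = +0.02
  65·a + 50·b = +0.08
Eliminate b (×50 and ×(-200), subtract): 21250·a = 17.000 → a = ∂h/∂x = +0.0008000
Back-substitute: b = ∂h/∂y = +0.0005600.
h(-70, -65) = 361.48 + (+0.0008000)·(-140) + (+0.0005600)·(-290) = 361.48 -0.112 -0.162 = 361.206 m.

361.2 m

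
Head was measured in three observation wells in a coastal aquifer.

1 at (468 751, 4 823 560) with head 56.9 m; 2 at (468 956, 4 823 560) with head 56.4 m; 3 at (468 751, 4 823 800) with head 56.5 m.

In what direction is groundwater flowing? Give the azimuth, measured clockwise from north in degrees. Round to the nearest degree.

056°

∂h/∂x = (56.4 − 56.9) / (468956 − 468751) = -0.002439
∂h/∂y = (56.5 − 56.9) / (4823800 − 4823560) = -0.001667
Flow direction (−∇h) has components (+0.002439 E, +0.001667 N).
Azimuth = atan2(E, N) = atan2(+0.002439, +0.001667) = 55.7° ≈ 056°.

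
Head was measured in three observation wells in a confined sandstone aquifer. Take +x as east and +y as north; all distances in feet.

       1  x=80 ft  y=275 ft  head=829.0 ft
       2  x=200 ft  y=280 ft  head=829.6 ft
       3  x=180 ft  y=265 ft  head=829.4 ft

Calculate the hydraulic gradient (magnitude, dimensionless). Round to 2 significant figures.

With h = a·x + b·y + c and 1 as origin, the differences give:
  120·a + 5·b = +0.6
  100·a + (-10)·b = +0.4
Eliminate b (×(-10) and ×5, subtract): -1700·a = -8.00 → a = ∂h/∂x = +0.004706
Back-substitute: b = ∂h/∂y = +0.007059.
|∇h| = √(0.004706² + 0.007059²) = 0.008484

0.0085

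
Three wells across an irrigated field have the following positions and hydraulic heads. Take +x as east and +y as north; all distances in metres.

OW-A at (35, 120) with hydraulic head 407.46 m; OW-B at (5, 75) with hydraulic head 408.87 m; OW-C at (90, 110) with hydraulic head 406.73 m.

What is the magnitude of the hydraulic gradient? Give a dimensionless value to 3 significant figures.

Taking OW-A as reference: OW-B−OW-A = (-30, -45, +1.41); OW-C−OW-A = (55, -10, -0.73).
Determinant of the coordinate differences = (-30)·(-10) − 55·(-45) = 2775.
∂h/∂x = [(+1.41)·(-10) − (-0.73)·(-45)] / 2775 = -0.01692
∂h/∂y = [(-30)·(-0.73) − 55·(+1.41)] / 2775 = -0.02005
|∇h| = √(-0.01692² + -0.02005²) = 0.02624

0.0262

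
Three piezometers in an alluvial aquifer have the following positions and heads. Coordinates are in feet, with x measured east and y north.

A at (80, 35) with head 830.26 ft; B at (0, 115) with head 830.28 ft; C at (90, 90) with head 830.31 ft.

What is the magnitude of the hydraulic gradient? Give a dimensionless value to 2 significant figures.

Taking A as reference: B−A = (-80, 80, +0.02); C−A = (10, 55, +0.05).
Determinant of the coordinate differences = (-80)·55 − 10·80 = -5200.
∂h/∂x = [(+0.02)·55 − (+0.05)·80] / -5200 = +0.0005577
∂h/∂y = [(-80)·(+0.05) − 10·(+0.02)] / -5200 = +0.0008077
|∇h| = √(0.0005577² + 0.0008077²) = 0.0009815

0.00098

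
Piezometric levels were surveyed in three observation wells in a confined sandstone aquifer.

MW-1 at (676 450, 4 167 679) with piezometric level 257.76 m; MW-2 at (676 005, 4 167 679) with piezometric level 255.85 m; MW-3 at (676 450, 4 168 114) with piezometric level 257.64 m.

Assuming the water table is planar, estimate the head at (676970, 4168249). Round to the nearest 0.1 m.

259.8 m

∂h/∂x = (255.85 − 257.76) / (676005 − 676450) = +0.004292
∂h/∂y = (257.64 − 257.76) / (4168114 − 4167679) = -0.0002759
h(676970, 4168249) = 257.76 + (+0.004292)·(520) + (-0.0002759)·(570) = 257.76 +2.232 -0.157 = 259.835 m.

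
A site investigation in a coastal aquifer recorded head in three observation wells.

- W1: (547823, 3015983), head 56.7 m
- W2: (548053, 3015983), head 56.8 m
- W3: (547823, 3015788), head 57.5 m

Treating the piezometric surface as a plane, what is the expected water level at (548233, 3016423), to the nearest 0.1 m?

55.1 m

∂h/∂x = (56.8 − 56.7) / (548053 − 547823) = +0.0004348
∂h/∂y = (57.5 − 56.7) / (3015788 − 3015983) = -0.004103
h(548233, 3016423) = 56.7 + (+0.0004348)·(410) + (-0.004103)·(440) = 56.7 +0.178 -1.805 = 55.073 m.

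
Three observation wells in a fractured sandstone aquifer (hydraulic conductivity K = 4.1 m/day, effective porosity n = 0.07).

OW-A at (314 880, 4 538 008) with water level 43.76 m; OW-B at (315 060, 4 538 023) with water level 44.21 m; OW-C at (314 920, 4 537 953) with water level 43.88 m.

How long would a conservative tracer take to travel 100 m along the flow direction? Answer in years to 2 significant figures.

1.8 years

With h = a·x + b·y + c and OW-A as origin, the differences give:
  180·a + 15·b = +0.45
  40·a + (-55)·b = +0.12
Eliminate b (×(-55) and ×15, subtract): -10500·a = -26.550 → a = ∂h/∂x = +0.002529
Back-substitute: b = ∂h/∂y = -0.0003429.
|∇h| = √(0.002529² + -0.0003429²) = 0.002552
Seepage velocity v = K·i/n = 4.1 × 0.002552 / 0.07 = 0.1495 m/day.
t = 100 / 0.1495 = 668.9 days = 1.83 years.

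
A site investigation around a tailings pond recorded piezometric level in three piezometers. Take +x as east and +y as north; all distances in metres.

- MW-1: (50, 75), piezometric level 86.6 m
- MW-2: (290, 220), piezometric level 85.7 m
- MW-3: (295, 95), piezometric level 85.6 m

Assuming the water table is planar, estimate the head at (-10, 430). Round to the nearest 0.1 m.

With h = a·x + b·y + c and MW-1 as origin, the differences give:
  240·a + 145·b = -0.9
  245·a + 20·b = -1.0
Eliminate b (×20 and ×145, subtract): -30725·a = 127.00 → a = ∂h/∂x = -0.004133
Back-substitute: b = ∂h/∂y = +0.0006347.
h(-10, 430) = 86.6 + (-0.004133)·(-60) + (+0.0006347)·(355) = 86.6 +0.248 +0.225 = 87.073 m.

87.1 m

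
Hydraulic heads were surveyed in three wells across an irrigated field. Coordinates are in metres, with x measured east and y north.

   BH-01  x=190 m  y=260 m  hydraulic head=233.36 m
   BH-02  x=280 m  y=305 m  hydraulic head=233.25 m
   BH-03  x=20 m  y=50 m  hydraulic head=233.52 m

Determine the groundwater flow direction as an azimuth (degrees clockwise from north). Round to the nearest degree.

105°

With h = a·x + b·y + c and BH-01 as origin, the differences give:
  90·a + 45·b = -0.11
  (-170)·a + (-210)·b = +0.16
Eliminate b (×(-210) and ×45, subtract): -11250·a = 15.900 → a = ∂h/∂x = -0.001413
Back-substitute: b = ∂h/∂y = +0.0003822.
Flow direction (−∇h) has components (+0.001413 E, -0.0003822 N).
Azimuth = atan2(E, N) = atan2(+0.001413, -0.0003822) = 105.1° ≈ 105°.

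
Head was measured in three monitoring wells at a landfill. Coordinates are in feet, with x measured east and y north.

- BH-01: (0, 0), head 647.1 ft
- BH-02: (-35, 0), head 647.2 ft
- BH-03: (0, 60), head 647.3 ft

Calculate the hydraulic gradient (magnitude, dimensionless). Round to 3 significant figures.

∂h/∂x = (647.2 − 647.1) / (-35 − 0) = -0.002857
∂h/∂y = (647.3 − 647.1) / (60 − 0) = +0.003333
|∇h| = √(-0.002857² + 0.003333²) = 0.00439

0.00439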